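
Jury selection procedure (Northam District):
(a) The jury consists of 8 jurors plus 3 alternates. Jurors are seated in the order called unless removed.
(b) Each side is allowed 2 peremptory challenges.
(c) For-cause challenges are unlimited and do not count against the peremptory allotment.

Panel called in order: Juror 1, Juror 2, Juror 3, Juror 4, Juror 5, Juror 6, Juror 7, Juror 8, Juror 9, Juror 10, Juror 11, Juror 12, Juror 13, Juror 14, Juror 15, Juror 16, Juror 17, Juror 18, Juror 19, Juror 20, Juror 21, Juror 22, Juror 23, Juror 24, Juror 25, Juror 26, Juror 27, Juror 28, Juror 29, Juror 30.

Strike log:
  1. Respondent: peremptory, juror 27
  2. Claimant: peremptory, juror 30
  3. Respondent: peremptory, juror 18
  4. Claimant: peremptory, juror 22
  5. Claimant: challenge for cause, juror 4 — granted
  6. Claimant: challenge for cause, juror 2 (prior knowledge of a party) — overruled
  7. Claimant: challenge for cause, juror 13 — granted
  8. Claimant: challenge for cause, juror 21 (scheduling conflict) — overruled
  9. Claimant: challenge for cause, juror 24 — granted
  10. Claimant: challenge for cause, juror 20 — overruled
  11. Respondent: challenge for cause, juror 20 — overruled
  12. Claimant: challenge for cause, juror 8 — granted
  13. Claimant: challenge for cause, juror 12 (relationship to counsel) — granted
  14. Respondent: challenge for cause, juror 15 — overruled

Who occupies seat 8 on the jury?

Removed: #4, #8, #12, #13, #18, #22, #24, #27, #30. (#2, #15, #20, #21 stay — for-cause denied.)
Filling seats in venire order through position 8: #1, #2, #3, #5, #6, #7, #9, #10.
So seat 8 is #10.

10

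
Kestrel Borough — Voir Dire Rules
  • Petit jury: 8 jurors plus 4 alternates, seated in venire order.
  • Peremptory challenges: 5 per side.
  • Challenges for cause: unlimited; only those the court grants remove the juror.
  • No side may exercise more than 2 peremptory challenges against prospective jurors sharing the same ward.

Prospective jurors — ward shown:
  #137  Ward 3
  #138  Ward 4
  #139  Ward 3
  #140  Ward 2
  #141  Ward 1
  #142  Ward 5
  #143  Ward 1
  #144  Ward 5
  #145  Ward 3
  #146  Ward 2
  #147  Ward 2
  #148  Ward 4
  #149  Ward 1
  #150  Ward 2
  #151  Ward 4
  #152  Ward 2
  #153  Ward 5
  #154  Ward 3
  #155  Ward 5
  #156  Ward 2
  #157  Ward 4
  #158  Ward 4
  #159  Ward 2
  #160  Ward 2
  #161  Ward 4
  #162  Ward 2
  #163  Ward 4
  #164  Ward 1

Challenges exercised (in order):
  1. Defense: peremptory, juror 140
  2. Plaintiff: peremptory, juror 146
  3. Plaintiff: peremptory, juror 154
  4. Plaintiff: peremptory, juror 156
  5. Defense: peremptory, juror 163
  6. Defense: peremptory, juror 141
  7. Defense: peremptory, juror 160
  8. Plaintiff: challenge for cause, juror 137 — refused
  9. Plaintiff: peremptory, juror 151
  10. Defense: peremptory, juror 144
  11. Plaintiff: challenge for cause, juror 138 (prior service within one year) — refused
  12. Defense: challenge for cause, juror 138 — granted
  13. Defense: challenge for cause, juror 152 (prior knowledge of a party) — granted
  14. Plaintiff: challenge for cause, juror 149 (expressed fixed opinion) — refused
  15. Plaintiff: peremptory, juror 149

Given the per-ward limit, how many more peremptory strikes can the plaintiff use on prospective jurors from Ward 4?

Plaintiff peremptories so far: #146, #154, #156, #151, #149 — 5 of 5 used, 0 left overall.
Against Ward 4: #151 — 1 used; per-ward cap 2 leaves 1.
Binding limit: min(0, 1) = 0.

0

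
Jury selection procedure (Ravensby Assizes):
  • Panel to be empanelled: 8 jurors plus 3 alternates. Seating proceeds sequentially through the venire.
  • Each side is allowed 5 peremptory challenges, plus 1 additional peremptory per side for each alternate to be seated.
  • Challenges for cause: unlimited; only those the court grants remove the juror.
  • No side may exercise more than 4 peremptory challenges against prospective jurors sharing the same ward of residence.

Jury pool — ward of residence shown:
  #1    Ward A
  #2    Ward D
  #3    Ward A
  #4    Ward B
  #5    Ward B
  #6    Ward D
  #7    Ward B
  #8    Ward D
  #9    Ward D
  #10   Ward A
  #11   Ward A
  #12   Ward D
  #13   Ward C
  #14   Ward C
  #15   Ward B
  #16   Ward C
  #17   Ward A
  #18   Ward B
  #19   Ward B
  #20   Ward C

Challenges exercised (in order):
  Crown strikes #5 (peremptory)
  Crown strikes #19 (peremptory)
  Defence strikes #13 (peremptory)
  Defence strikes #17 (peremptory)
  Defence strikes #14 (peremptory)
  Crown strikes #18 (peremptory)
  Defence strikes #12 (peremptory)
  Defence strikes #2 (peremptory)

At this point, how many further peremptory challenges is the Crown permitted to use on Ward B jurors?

1

Crown peremptories so far: #5, #19, #18 — 3 of 8 used, 5 left overall.
Against Ward B: #5, #19, #18 — 3 used; per-ward cap 4 leaves 1.
Binding limit: min(5, 1) = 1.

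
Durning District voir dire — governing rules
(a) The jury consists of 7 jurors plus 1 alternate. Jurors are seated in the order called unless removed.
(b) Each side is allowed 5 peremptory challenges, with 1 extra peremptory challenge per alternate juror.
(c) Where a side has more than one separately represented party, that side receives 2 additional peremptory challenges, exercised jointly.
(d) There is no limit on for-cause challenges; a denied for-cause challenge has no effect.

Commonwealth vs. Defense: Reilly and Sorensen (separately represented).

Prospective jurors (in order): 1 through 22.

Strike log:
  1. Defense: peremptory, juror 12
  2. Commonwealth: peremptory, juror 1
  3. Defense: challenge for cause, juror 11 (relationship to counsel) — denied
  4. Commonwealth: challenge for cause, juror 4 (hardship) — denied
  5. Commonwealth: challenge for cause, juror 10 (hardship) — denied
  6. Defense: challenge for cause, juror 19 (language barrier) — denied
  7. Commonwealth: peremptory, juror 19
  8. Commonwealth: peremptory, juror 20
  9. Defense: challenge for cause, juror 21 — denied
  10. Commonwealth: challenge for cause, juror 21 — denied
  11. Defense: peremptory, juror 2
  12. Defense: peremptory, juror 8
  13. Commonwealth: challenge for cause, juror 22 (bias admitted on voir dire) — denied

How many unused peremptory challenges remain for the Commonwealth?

3

Commonwealth allotment: 5 base + 1 × 1 alternate = 6.
Commonwealth peremptories used: #1, #19, #20 — 3 (for-cause on #4, #10, #21, #22 don't count).
Remaining: 6 − 3 = 3.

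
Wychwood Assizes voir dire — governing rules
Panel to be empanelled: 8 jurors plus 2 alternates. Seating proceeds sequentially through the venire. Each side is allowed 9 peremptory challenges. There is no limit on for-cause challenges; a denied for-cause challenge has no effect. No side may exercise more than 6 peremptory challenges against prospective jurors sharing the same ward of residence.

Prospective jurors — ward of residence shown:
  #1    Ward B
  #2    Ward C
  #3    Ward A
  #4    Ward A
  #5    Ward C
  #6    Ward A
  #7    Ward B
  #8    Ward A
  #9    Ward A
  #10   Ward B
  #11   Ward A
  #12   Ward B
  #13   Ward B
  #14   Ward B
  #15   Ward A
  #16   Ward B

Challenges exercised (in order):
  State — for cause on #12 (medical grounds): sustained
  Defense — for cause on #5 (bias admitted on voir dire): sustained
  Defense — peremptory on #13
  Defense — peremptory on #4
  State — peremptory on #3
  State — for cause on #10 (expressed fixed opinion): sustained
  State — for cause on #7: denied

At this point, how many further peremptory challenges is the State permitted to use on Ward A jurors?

State peremptories so far: #3 — 1 of 9 used, 8 left overall.
Against Ward A: #3 — 1 used; per-ward cap 6 leaves 5.
Binding limit: min(8, 5) = 5.

5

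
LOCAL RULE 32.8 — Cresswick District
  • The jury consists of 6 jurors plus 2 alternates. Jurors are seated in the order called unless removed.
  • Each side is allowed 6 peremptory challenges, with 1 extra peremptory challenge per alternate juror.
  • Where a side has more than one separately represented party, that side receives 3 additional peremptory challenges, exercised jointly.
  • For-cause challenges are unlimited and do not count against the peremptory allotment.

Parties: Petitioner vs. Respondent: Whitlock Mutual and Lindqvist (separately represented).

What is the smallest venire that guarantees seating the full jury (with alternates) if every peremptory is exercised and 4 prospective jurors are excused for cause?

Seats to fill: 6 + 2 alternates = 8.
Peremptories — Petitioner: 6 + 1×2 = 8; Respondent: 6 + 1×2 + 3 = 11; total 19.
For-cause removals: 4.
Minimum venire: 8 + 19 + 4 = 31.

31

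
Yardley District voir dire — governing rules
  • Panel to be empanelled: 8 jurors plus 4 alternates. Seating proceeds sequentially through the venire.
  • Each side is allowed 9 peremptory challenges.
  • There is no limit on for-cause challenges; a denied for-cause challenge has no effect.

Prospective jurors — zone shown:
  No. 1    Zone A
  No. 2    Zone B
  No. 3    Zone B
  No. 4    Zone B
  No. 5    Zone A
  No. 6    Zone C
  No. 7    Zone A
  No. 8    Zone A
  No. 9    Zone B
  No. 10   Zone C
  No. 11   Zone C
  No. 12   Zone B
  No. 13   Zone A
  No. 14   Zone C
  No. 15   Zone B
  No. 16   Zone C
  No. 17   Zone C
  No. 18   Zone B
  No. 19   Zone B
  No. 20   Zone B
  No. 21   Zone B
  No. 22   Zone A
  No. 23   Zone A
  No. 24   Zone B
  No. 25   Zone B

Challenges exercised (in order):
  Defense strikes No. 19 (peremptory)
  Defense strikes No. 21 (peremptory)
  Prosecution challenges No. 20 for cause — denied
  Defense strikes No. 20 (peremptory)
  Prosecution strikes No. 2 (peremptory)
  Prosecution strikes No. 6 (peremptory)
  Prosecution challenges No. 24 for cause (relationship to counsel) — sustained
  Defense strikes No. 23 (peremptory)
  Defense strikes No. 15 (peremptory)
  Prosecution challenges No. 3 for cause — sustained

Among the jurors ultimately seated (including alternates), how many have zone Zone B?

3

Removed: #2, #3, #6, #15, #19, #20, #21, #23, #24.
Seated (12 incl. alternates): #1, #4, #5, #7, #8, #9, #10, #11, #12, #13, #14, #16.
Of those, in Zone B: #4, #9, #12 → 3.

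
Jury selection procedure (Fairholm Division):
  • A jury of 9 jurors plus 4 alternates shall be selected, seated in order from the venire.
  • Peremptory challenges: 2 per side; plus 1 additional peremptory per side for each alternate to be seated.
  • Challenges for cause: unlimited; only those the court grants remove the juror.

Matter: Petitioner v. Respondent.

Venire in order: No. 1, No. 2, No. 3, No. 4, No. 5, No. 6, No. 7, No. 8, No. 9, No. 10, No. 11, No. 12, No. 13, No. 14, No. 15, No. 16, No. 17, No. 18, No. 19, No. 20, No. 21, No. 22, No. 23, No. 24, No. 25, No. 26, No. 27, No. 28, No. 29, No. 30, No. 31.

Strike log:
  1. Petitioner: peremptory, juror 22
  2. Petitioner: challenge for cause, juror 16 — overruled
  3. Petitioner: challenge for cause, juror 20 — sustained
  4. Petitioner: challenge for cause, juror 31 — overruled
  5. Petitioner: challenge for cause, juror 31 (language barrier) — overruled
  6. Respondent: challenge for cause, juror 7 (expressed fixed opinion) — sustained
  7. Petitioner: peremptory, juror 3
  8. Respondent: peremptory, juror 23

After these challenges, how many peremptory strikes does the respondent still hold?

Respondent allotment: 2 base + 1 × 4 alternates = 6.
Respondent peremptories used: #23 — 1 (the for-cause on #7 doesn't count).
Remaining: 6 − 1 = 5.

5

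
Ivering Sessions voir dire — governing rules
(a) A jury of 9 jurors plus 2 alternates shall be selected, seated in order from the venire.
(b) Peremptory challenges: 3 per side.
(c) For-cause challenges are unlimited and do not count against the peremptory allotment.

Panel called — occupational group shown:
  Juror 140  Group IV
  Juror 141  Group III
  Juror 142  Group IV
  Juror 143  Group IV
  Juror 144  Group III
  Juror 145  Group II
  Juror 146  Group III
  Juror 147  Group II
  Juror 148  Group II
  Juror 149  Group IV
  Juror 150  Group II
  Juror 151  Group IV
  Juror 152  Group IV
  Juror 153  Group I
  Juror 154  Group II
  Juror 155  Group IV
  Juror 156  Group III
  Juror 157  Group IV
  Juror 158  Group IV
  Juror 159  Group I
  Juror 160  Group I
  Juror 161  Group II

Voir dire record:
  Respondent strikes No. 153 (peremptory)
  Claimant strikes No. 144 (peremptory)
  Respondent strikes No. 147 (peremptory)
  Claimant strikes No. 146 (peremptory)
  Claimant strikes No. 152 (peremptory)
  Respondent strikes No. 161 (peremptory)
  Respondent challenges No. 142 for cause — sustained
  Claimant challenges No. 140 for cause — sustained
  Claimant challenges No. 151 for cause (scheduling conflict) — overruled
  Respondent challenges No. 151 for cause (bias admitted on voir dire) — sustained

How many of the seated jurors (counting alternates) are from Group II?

Removed: #140, #142, #144, #146, #147, #151, #152, #153, #161.
Seated (11 incl. alternates): #141, #143, #145, #148, #149, #150, #154, #155, #156, #157, #158.
Of those, in Group II: #145, #148, #150, #154 → 4.

4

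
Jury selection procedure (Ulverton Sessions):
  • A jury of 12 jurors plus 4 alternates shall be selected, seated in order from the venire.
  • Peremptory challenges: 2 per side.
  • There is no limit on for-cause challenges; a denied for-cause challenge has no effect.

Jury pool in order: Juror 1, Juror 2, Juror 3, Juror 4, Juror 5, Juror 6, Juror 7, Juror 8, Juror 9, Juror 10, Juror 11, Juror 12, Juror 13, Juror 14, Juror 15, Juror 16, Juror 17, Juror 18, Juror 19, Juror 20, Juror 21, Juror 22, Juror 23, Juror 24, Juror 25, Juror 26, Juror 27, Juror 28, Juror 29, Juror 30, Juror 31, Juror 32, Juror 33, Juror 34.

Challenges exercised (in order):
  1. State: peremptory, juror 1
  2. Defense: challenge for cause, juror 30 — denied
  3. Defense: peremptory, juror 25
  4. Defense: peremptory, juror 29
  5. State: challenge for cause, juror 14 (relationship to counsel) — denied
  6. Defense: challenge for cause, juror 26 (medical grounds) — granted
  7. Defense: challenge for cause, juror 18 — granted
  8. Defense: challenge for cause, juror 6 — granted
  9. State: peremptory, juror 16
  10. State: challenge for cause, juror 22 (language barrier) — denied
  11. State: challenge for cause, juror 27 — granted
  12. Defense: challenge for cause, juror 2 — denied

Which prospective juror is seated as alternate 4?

20

Removed: #1, #6, #16, #18, #25, #26, #27, #29. (#2, #14, #22, #30 stay — for-cause denied.)
Seating in order: seats 1–12 → #2, #3, #4, #5, #7, #8, #9, #10, #11, #12, #13, #14; alternates → #15, #17, #19, #20.
So alternate 4 is #20.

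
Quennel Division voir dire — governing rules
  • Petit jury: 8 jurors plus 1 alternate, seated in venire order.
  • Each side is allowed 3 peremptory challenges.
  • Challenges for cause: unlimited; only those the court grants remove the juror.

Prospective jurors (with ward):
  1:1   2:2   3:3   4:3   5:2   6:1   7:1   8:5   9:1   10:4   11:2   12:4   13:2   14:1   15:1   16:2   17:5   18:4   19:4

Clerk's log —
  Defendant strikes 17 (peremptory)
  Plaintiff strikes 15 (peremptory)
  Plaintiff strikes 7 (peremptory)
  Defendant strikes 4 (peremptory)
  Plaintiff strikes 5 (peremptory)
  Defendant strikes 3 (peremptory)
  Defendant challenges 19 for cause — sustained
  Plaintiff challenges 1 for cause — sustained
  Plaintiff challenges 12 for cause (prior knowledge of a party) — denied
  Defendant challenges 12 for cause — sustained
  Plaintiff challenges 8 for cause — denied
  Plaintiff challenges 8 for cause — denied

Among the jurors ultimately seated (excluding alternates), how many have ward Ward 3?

Removed: #1, #3, #4, #5, #7, #12, #15, #17, #19.
Seated jurors 1–8: #2, #6, #8, #9, #10, #11, #13, #14 (alternates #16 not counted).
None of those are in Ward 3 → 0.

0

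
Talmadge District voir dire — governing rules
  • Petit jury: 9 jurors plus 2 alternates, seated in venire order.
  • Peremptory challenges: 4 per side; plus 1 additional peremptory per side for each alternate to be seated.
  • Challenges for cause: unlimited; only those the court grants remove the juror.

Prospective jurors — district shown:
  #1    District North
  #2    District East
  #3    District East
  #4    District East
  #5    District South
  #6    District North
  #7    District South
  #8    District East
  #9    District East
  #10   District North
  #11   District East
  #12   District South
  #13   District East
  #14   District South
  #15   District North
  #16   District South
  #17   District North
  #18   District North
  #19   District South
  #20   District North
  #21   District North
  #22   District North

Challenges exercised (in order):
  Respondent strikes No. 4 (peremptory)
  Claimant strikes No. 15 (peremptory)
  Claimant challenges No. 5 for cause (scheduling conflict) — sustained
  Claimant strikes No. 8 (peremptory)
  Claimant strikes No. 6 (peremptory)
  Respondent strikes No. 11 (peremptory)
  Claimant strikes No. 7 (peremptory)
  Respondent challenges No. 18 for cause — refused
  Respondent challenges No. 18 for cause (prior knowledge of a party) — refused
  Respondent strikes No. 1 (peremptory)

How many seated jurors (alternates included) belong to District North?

Removed: #1, #4, #5, #6, #7, #8, #11, #15.
Seated (11 incl. alternates): #2, #3, #9, #10, #12, #13, #14, #16, #17, #18, #19.
Of those, in District North: #10, #17, #18 → 3.

3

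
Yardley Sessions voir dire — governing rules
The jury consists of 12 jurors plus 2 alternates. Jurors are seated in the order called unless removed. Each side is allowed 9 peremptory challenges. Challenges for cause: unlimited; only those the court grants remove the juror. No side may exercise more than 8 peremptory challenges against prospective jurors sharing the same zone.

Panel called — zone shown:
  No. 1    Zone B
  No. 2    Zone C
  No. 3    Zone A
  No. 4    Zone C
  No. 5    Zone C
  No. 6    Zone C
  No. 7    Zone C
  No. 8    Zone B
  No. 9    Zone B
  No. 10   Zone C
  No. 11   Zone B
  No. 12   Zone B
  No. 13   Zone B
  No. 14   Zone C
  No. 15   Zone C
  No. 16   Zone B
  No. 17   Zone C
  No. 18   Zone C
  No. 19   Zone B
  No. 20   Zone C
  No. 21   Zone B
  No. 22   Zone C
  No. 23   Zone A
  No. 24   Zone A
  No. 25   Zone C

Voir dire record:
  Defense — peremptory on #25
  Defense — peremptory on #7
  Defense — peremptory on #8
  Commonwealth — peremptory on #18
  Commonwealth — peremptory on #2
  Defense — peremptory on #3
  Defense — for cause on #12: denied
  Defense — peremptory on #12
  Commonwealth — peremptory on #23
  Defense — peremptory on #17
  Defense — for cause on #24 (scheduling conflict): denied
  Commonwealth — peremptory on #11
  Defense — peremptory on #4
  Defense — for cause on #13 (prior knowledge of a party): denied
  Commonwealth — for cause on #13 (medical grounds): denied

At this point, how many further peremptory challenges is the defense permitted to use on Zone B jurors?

2

Defense peremptories so far: #25, #7, #8, #3, #12, #17, #4 — 7 of 9 used, 2 left overall.
Against Zone B: #8, #12 — 2 used; per-zone cap 8 leaves 6.
Binding limit: min(2, 6) = 2.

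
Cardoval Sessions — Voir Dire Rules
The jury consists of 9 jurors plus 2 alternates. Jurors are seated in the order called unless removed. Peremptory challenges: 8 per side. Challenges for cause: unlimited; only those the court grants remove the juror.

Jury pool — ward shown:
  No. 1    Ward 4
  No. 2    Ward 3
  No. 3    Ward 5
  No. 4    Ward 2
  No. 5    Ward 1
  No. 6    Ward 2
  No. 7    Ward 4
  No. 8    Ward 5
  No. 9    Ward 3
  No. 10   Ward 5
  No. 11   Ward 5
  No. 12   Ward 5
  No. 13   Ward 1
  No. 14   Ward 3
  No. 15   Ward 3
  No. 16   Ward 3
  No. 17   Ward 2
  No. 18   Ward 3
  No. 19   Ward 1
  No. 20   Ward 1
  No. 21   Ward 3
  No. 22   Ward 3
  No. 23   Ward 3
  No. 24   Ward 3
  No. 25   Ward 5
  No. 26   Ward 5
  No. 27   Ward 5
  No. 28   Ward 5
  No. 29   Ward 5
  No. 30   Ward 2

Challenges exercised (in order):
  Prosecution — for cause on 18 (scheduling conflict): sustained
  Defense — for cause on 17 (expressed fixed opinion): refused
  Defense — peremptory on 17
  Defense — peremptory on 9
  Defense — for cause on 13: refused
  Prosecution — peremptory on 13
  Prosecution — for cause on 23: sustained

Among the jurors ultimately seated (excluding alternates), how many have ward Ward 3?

Removed: #9, #13, #17, #18, #23.
Seated jurors 1–9: #1, #2, #3, #4, #5, #6, #7, #8, #10 (alternates #11, #12 not counted).
Of those, in Ward 3: #2 → 1.

1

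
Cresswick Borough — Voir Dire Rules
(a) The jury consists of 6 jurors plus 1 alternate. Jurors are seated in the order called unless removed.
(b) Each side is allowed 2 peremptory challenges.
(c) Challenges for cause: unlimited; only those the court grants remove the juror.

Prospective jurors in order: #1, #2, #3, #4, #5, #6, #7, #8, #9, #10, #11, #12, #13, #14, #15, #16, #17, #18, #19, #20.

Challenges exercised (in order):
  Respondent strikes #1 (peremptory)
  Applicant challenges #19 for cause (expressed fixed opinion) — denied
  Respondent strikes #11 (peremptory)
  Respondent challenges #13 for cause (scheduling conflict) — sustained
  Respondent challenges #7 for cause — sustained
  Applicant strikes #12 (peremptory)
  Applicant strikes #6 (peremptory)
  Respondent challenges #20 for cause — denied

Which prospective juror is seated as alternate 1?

Removed: #1, #6, #7, #11, #12, #13. (#19, #20 stay — for-cause denied.)
Filling seats in venire order through position 7: #2, #3, #4, #5, #8, #9, #10.
So alternate 1 is #10.

10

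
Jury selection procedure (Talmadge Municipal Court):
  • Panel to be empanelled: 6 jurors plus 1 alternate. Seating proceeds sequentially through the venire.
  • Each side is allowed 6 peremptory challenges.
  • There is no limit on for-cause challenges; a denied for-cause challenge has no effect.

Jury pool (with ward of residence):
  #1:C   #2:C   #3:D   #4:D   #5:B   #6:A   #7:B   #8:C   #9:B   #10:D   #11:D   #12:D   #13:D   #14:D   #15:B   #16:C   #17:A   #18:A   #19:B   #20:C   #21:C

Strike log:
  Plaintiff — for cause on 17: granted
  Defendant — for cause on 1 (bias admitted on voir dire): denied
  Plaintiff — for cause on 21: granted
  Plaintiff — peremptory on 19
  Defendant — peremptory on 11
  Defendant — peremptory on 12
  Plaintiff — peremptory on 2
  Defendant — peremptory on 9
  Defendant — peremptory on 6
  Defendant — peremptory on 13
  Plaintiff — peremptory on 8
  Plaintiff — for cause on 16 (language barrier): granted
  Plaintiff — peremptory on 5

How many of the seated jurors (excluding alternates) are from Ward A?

0

Removed: #2, #5, #6, #8, #9, #11, #12, #13, #16, #17, #19, #21.
Seated jurors 1–6: #1, #3, #4, #7, #10, #14 (alternates #15 not counted).
None of those are in Ward A → 0.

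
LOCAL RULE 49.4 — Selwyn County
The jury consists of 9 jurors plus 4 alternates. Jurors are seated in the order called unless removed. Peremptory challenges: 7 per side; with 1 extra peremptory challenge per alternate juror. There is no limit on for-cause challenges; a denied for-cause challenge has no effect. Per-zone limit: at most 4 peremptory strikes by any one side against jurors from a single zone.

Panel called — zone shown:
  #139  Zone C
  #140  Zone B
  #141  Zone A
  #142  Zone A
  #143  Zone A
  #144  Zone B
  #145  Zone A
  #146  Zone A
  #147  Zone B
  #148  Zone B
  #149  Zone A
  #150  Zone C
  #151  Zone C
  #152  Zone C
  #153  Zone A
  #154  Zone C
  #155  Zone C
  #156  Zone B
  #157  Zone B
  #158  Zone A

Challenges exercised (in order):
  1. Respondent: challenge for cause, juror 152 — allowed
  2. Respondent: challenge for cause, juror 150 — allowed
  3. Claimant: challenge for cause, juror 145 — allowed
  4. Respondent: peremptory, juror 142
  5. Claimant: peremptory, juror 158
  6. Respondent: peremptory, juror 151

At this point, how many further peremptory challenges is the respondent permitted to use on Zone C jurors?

Respondent peremptories so far: #142, #151 — 2 of 11 used, 9 left overall.
Against Zone C: #151 — 1 used; per-zone cap 4 leaves 3.
Binding limit: min(9, 3) = 3.

3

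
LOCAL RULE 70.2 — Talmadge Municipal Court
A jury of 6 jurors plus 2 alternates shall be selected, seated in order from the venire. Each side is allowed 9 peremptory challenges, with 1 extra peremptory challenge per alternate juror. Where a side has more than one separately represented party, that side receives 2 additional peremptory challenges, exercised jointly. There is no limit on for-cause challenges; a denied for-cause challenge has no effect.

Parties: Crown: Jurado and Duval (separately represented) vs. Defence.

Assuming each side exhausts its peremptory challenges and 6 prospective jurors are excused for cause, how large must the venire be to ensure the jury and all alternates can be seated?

Seats to fill: 6 + 2 alternates = 8.
Peremptories — Crown: 9 + 1×2 + 2 = 13; Defence: 9 + 1×2 = 11; total 24.
For-cause removals: 6.
Minimum venire: 8 + 24 + 6 = 38.

38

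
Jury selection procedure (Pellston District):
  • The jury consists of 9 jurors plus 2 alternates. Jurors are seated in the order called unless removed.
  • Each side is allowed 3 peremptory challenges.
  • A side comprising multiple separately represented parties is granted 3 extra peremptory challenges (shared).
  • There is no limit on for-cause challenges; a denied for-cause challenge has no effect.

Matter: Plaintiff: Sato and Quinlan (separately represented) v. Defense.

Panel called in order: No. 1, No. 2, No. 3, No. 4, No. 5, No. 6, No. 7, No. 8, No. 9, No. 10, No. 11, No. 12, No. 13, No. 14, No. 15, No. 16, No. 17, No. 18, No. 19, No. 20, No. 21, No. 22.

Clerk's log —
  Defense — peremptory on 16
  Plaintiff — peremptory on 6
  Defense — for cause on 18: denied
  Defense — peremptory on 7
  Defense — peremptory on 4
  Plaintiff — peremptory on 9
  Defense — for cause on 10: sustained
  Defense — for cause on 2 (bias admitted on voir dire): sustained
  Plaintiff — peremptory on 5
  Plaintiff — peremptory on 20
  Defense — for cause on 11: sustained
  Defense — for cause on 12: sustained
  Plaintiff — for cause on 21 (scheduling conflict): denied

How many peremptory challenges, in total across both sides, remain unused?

2

Plaintiff allotment: 3 base + 3 multi-party = 6. Defense allotment: 3.
Plaintiff peremptories used: #6, #9, #5, #20 — 4 (the for-cause on #21 doesn't count).
Defense peremptories used: #16, #7, #4 — 3 (for-cause on #18, #10, #2, #11, #12 don't count).
Remaining: (6 − 4) + (3 − 3) = 2.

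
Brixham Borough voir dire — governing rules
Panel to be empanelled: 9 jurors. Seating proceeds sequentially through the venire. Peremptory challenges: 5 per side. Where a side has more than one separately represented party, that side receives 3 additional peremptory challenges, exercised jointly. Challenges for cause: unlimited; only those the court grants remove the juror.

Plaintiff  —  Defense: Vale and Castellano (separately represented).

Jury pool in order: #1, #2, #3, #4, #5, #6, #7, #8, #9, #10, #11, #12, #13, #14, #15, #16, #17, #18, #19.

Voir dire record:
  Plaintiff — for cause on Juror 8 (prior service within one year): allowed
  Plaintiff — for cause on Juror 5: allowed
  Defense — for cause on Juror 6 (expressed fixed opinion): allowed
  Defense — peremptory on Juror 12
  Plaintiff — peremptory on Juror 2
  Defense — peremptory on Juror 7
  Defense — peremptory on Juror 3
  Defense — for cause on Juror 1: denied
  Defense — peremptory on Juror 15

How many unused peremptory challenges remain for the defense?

4

Defense allotment: 5 base + 3 multi-party = 8.
Defense peremptories used: #12, #7, #3, #15 — 4 (for-cause on #6, #1 don't count).
Remaining: 8 − 4 = 4.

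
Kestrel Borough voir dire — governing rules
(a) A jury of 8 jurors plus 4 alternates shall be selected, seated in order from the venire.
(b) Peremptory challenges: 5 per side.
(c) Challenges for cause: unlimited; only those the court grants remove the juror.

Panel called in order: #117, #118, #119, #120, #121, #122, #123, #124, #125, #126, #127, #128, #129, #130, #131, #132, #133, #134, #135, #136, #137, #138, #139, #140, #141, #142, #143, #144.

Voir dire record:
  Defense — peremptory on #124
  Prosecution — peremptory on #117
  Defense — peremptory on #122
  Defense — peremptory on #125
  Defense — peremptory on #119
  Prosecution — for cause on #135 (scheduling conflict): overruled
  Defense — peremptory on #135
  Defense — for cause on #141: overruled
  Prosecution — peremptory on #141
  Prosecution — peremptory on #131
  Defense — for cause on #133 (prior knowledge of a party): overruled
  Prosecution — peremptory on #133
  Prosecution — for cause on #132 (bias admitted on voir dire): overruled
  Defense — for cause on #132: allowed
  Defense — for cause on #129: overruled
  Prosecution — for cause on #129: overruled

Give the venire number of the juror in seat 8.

Removed: #117, #119, #122, #124, #125, #131, #132, #133, #135, #141. (#129 stays — for-cause denied.)
Filling seats in venire order through position 8: #118, #120, #121, #123, #126, #127, #128, #129.
So seat 8 is #129.

129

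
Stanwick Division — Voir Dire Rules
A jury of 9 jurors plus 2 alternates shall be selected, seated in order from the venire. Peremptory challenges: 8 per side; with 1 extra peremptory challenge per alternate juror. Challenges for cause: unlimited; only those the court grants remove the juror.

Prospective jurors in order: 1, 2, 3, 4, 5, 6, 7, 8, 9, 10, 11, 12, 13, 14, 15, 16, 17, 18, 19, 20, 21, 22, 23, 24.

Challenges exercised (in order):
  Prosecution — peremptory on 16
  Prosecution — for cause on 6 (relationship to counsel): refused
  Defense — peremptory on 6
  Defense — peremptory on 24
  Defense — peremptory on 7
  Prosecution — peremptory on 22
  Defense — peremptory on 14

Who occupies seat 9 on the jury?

Removed: #6, #7, #14, #16, #22, #24.
Seating in order: seats 1–9 → #1, #2, #3, #4, #5, #8, #9, #10, #11; alternates → #12, #13.
So seat 9 is #11.

11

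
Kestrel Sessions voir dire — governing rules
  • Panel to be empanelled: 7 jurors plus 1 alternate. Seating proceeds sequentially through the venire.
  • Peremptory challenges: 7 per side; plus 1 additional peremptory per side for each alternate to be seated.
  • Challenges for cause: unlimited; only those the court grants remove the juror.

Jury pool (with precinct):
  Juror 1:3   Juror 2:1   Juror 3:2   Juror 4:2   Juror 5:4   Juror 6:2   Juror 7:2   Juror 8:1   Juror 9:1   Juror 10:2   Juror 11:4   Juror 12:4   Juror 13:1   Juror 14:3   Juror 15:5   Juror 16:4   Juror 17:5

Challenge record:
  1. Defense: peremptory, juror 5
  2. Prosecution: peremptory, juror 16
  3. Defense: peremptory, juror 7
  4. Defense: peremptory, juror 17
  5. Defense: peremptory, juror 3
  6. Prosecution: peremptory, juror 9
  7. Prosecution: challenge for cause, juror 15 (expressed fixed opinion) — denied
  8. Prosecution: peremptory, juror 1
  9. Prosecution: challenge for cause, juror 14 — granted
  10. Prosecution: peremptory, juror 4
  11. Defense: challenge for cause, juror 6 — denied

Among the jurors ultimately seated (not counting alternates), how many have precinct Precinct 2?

2

Removed: #1, #3, #4, #5, #7, #9, #14, #16, #17.
Seated jurors 1–7: #2, #6, #8, #10, #11, #12, #13 (alternates #15 not counted).
Of those, in Precinct 2: #6, #10 → 2.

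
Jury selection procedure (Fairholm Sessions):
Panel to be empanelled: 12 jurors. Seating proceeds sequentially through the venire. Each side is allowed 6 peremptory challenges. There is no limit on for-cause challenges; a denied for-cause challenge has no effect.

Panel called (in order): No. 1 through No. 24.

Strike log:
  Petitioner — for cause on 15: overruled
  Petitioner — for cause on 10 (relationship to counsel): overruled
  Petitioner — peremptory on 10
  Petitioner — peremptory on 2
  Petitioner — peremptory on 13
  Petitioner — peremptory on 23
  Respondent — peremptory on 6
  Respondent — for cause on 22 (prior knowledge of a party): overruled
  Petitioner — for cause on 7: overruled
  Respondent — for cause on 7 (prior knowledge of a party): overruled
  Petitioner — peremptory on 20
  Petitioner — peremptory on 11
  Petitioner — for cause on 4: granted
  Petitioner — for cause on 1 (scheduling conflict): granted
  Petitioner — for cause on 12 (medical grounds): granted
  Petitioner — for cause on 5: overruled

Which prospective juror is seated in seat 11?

Removed: #1, #2, #4, #6, #10, #11, #12, #13, #20, #23. (#5, #7, #15, #22 stay — for-cause denied.)
Seating in order: seats 1–12 → #3, #5, #7, #8, #9, #14, #15, #16, #17, #18, #19, #21.
So seat 11 is #19.

19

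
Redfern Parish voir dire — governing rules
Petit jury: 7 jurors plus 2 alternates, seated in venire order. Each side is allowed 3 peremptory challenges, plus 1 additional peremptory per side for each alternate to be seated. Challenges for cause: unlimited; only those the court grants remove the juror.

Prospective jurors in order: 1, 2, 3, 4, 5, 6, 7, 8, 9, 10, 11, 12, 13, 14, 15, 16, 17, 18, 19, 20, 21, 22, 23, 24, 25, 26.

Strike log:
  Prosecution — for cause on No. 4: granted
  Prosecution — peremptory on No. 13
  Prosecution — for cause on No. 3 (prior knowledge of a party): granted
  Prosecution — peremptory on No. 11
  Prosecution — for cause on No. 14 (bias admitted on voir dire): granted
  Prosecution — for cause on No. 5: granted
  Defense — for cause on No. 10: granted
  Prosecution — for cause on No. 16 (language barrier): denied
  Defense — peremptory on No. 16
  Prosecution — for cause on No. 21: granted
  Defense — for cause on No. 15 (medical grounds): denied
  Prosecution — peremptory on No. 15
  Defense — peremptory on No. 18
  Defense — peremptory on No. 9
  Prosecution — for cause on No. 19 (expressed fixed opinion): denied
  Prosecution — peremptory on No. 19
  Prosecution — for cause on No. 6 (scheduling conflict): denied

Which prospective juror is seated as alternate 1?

20

Removed: #3, #4, #5, #9, #10, #11, #13, #14, #15, #16, #18, #19, #21. (#6 stays — for-cause denied.)
Seating in order: seats 1–7 → #1, #2, #6, #7, #8, #12, #17; alternates → #20, #22.
So alternate 1 is #20.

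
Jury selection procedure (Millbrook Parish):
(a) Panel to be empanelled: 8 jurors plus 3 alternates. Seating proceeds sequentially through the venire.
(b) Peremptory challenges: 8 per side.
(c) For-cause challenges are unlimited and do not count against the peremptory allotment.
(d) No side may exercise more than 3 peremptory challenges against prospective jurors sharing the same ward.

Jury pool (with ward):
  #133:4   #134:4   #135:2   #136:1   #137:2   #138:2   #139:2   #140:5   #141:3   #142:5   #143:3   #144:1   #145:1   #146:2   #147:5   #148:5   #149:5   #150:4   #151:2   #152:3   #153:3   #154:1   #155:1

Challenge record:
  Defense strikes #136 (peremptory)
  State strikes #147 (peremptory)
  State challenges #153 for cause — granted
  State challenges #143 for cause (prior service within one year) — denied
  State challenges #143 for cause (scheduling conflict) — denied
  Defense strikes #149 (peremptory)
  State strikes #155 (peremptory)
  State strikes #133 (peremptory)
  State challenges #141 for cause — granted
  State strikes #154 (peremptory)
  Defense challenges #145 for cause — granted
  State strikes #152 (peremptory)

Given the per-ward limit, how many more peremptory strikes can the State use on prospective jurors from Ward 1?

State peremptories so far: #147, #155, #133, #154, #152 — 5 of 8 used, 3 left overall.
Against Ward 1: #155, #154 — 2 used; per-ward cap 3 leaves 1.
Binding limit: min(3, 1) = 1.

1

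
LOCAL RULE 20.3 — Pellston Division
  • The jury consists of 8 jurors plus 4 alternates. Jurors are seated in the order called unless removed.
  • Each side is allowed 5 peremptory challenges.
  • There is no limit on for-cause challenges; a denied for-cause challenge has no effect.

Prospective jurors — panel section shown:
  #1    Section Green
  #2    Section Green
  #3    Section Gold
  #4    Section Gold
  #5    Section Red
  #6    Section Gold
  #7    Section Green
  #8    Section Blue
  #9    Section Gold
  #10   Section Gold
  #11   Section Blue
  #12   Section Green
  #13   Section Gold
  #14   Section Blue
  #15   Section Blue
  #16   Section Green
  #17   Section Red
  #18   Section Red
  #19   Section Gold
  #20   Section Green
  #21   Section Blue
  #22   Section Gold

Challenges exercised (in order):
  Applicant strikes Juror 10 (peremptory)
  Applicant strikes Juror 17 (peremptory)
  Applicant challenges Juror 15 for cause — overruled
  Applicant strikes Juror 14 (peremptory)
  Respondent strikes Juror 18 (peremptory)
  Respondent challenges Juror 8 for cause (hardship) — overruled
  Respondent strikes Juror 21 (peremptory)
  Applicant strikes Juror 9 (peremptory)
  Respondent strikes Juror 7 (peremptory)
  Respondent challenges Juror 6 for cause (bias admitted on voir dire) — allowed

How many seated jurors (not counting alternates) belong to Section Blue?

Removed: #6, #7, #9, #10, #14, #17, #18, #21.
Seated jurors 1–8: #1, #2, #3, #4, #5, #8, #11, #12 (alternates #13, #15, #16, #19 not counted).
Of those, in Section Blue: #8, #11 → 2.

2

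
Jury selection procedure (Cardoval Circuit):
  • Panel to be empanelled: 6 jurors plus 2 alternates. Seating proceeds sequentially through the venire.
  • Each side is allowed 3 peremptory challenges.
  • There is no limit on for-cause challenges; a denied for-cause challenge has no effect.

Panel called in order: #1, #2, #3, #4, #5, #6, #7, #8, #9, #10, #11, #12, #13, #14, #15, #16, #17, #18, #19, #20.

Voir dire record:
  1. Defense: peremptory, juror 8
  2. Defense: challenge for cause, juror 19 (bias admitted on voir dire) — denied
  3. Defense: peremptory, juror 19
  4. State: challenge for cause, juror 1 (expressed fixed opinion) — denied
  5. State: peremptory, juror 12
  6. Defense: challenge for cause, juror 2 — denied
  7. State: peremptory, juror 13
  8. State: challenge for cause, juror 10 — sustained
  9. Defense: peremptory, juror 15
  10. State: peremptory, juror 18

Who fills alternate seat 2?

9

Removed: #8, #10, #12, #13, #15, #18, #19. (#1, #2 stay — for-cause denied.)
Seating in order: seats 1–6 → #1, #2, #3, #4, #5, #6; alternates → #7, #9.
So alternate 2 is #9.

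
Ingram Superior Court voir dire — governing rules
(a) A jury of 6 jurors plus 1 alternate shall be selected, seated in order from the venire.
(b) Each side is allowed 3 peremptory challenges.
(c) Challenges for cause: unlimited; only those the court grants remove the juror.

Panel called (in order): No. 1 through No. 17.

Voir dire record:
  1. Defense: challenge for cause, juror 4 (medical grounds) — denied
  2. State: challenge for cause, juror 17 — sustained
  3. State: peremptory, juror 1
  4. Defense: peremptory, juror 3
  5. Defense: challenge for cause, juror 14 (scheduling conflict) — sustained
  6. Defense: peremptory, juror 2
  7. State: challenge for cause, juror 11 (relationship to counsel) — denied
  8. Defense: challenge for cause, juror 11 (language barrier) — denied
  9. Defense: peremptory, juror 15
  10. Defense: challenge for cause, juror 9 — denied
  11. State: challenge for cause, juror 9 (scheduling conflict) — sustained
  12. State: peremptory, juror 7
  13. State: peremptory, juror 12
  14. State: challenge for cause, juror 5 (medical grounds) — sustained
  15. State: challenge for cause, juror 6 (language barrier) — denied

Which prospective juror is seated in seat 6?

13

Removed: #1, #2, #3, #5, #7, #9, #12, #14, #15, #17. (#4, #6, #11 stay — for-cause denied.)
Seating in order: seats 1–6 → #4, #6, #8, #10, #11, #13; alternates → #16.
So seat 6 is #13.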